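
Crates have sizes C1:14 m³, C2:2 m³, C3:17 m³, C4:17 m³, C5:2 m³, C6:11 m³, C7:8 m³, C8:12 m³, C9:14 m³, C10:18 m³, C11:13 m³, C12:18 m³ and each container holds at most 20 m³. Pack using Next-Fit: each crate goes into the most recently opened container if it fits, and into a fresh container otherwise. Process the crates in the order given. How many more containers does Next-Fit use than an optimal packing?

0

Next-Fit: [14,2] [17] [17,2] [11,8] [12] [14] [18] [13] [18] → 9 containers.
9 crates exceed 10 m³ (half the capacity), and no two of those can share a container, so at least 9 containers are needed.
So 9 is already optimal.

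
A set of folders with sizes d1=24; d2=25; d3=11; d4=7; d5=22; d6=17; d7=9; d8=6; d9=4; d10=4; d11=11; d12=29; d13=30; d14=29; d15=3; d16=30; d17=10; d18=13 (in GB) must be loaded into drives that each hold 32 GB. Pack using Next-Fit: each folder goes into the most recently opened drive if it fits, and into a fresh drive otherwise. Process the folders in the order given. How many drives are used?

Put d1 (24 GB) in drive 1; 8 GB remain.
Put d2 (25 GB) in drive 2; 7 GB remain.
Put d3 (11 GB) in drive 3; 21 GB remain.
Put d4 (7 GB) in drive 3; 14 GB remain.
Put d5 (22 GB) in drive 4; 10 GB remain.
Put d6 (17 GB) in drive 5; 15 GB remain.
Put d7 (9 GB) in drive 5; 6 GB remain.
Put d8 (6 GB) in drive 5; 0 GB remain.
Put d9 (4 GB) in drive 6; 28 GB remain.
Put d10 (4 GB) in drive 6; 24 GB remain.
Put d11 (11 GB) in drive 6; 13 GB remain.
Put d12 (29 GB) in drive 7; 3 GB remain.
Put d13 (30 GB) in drive 8; 2 GB remain.
Put d14 (29 GB) in drive 9; 3 GB remain.
Put d15 (3 GB) in drive 9; 0 GB remain.
Put d16 (30 GB) in drive 10; 2 GB remain.
Put d17 (10 GB) in drive 11; 22 GB remain.
Put d18 (13 GB) in drive 11; 9 GB remain.

11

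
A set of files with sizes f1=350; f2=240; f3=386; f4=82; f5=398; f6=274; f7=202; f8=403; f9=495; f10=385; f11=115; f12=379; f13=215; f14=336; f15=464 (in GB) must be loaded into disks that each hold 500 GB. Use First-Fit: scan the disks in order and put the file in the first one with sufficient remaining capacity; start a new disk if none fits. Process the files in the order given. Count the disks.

12 disks

f1 (350 GB) → disk 1 (remaining 150 GB)
f2 (240 GB) → disk 2 (remaining 260 GB)
f3 (386 GB) → disk 3 (remaining 114 GB)
f4 (82 GB) → disk 1 (remaining 68 GB)
f5 (398 GB) → disk 4 (remaining 102 GB)
f6 (274 GB) → disk 5 (remaining 226 GB)
f7 (202 GB) → disk 2 (remaining 58 GB)
f8 (403 GB) → disk 6 (remaining 97 GB)
f9 (495 GB) → disk 7 (remaining 5 GB)
f10 (385 GB) → disk 8 (remaining 115 GB)
f11 (115 GB) → disk 5 (remaining 111 GB)
f12 (379 GB) → disk 9 (remaining 121 GB)
f13 (215 GB) → disk 10 (remaining 285 GB)
f14 (336 GB) → disk 11 (remaining 164 GB)
f15 (464 GB) → disk 12 (remaining 36 GB)
Final disks: [350,82] [240,202] [386] [398] [274,115] [403] [495] [385] [379] [215] [336] [464].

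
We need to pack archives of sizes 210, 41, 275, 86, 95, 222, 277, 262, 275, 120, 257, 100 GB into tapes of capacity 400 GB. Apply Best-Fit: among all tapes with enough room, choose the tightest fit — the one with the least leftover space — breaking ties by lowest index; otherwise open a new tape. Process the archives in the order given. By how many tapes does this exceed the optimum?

Best-Fit: [210,41,95] [275,86] [222] [277,120] [262] [275,100] [257] → 7 tapes.
7 archives exceed 200 GB (half the capacity), and no two of those can share a tape, so at least 7 tapes are needed.
So 7 is already optimal.

0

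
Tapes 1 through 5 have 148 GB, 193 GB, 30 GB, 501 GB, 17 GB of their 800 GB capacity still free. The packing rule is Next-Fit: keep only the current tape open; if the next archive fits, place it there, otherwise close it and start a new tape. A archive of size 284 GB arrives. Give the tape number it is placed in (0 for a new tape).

0

Next-Fit only looks at tape 5, which has 17 GB free.
284 GB does not fit, so a new tape is opened.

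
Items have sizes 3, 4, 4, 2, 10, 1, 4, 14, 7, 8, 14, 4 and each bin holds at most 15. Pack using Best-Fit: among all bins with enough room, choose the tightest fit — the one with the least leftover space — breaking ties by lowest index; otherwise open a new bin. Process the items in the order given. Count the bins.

Put 3 in bin 1; 12 remain.
Put 4 in bin 1; 8 remain.
Put 4 in bin 1; 4 remain.
Put 2 in bin 1; 2 remain.
Put 10 in bin 2; 5 remain.
Put 1 in bin 1; 1 remain.
Put 4 in bin 2; 1 remain.
Put 14 in bin 3; 1 remain.
Put 7 in bin 4; 8 remain.
Put 8 in bin 4; 0 remain.
Put 14 in bin 5; 1 remain.
Put 4 in bin 6; 11 remain.

6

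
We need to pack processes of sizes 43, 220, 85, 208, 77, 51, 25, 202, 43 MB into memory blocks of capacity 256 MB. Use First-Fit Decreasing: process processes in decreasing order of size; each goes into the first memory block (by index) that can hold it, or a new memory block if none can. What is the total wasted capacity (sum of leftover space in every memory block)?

70

Sorted descending: 220, 208, 202, 85, 77, 51, 43, 43, 25.
220 MB → memory block 1 (remaining 36 MB)
208 MB → memory block 2 (remaining 48 MB)
202 MB → memory block 3 (remaining 54 MB)
85 MB → memory block 4 (remaining 171 MB)
77 MB → memory block 4 (remaining 94 MB)
51 MB → memory block 3 (remaining 3 MB)
43 MB → memory block 2 (remaining 5 MB)
43 MB → memory block 4 (remaining 51 MB)
25 MB → memory block 1 (remaining 11 MB)
4 memory blocks × 256 MB = 1024 MB; used 954 MB; unused 70 MB.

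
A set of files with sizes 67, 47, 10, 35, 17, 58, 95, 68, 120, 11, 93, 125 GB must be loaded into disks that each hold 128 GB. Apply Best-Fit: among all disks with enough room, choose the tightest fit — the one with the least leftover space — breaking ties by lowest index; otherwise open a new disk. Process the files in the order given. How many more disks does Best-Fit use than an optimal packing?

Best-Fit: [67,47,10] [35,17,58,11] [95] [68] [120] [93] [125] → 7 disks.
Total size 746 GB; any packing needs at least ⌈746/128⌉ = 6 disks.
An optimal packing achieves that bound: [125] [120] [95,17,11] [93,35] [68,58] [67,47,10] → 6 disks.
Excess: 7 − 6 = 1.

1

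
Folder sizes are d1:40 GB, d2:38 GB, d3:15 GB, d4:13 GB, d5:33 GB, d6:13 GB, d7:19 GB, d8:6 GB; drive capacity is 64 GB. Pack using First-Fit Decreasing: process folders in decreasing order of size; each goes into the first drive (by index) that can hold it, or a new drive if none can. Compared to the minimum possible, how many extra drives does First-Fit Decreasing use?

First-Fit Decreasing: [40,19] [38,15,6] [33,13,13] → 3 drives.
Total size 177 GB; any packing needs at least ⌈177/64⌉ = 3 drives.
So 3 is already optimal.

0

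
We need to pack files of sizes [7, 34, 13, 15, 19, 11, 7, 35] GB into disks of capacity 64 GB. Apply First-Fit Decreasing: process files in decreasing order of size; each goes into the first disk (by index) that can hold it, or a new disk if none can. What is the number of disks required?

3 disks

Sorted descending: 35, 34, 19, 15, 13, 11, 7, 7.
35 GB → disk 1 (remaining 29 GB)
34 GB → disk 2 (remaining 30 GB)
19 GB → disk 1 (remaining 10 GB)
15 GB → disk 2 (remaining 15 GB)
13 GB → disk 2 (remaining 2 GB)
11 GB → disk 3 (remaining 53 GB)
7 GB → disk 1 (remaining 3 GB)
7 GB → disk 3 (remaining 46 GB)
Final disks: [35,19,7] [34,15,13] [11,7].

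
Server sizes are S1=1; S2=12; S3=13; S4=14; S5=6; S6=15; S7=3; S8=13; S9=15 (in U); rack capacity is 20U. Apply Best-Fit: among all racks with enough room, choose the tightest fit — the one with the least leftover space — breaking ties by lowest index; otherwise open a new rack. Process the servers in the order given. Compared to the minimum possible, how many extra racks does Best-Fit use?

0

Best-Fit: [1,12] [13] [14,6] [15,3] [13] [15] → 6 racks.
6 servers exceed 10U (half the capacity), and no two of those can share a rack, so at least 6 racks are needed.
So 6 is already optimal.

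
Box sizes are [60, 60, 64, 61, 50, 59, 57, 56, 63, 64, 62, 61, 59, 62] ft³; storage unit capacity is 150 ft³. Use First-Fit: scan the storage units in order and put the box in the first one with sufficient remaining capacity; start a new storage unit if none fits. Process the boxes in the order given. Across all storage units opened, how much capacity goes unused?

Put 60 ft³ in storage unit 1; 90 ft³ remain.
Put 60 ft³ in storage unit 1; 30 ft³ remain.
Put 64 ft³ in storage unit 2; 86 ft³ remain.
Put 61 ft³ in storage unit 2; 25 ft³ remain.
Put 50 ft³ in storage unit 3; 100 ft³ remain.
Put 59 ft³ in storage unit 3; 41 ft³ remain.
Put 57 ft³ in storage unit 4; 93 ft³ remain.
Put 56 ft³ in storage unit 4; 37 ft³ remain.
Put 63 ft³ in storage unit 5; 87 ft³ remain.
Put 64 ft³ in storage unit 5; 23 ft³ remain.
Put 62 ft³ in storage unit 6; 88 ft³ remain.
Put 61 ft³ in storage unit 6; 27 ft³ remain.
Put 59 ft³ in storage unit 7; 91 ft³ remain.
Put 62 ft³ in storage unit 7; 29 ft³ remain.
7 storage units × 150 ft³ = 1050 ft³; used 838 ft³; unused 212 ft³.

212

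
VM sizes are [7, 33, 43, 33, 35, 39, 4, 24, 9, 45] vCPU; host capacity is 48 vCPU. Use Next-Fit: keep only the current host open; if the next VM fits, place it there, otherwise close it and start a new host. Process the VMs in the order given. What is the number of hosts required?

Put 7 vCPU in host 1; 41 vCPU remain.
Put 33 vCPU in host 1; 8 vCPU remain.
Put 43 vCPU in host 2; 5 vCPU remain.
Put 33 vCPU in host 3; 15 vCPU remain.
Put 35 vCPU in host 4; 13 vCPU remain.
Put 39 vCPU in host 5; 9 vCPU remain.
Put 4 vCPU in host 5; 5 vCPU remain.
Put 24 vCPU in host 6; 24 vCPU remain.
Put 9 vCPU in host 6; 15 vCPU remain.
Put 45 vCPU in host 7; 3 vCPU remain.
Final hosts: [7,33] [43] [33] [35] [39,4] [24,9] [45].

7 hosts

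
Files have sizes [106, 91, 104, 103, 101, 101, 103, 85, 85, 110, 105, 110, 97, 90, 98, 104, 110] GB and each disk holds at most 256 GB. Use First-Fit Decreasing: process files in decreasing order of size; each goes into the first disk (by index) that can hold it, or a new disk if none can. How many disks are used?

9 disks

Sorted descending: 110, 110, 110, 106, 105, 104, 104, 103, 103, 101, 101, 98, 97, 91, 90, 85, 85.
110 GB → disk 1 (remaining 146 GB)
110 GB → disk 1 (remaining 36 GB)
110 GB → disk 2 (remaining 146 GB)
106 GB → disk 2 (remaining 40 GB)
105 GB → disk 3 (remaining 151 GB)
104 GB → disk 3 (remaining 47 GB)
104 GB → disk 4 (remaining 152 GB)
103 GB → disk 4 (remaining 49 GB)
103 GB → disk 5 (remaining 153 GB)
101 GB → disk 5 (remaining 52 GB)
101 GB → disk 6 (remaining 155 GB)
98 GB → disk 6 (remaining 57 GB)
97 GB → disk 7 (remaining 159 GB)
91 GB → disk 7 (remaining 68 GB)
90 GB → disk 8 (remaining 166 GB)
85 GB → disk 8 (remaining 81 GB)
85 GB → disk 9 (remaining 171 GB)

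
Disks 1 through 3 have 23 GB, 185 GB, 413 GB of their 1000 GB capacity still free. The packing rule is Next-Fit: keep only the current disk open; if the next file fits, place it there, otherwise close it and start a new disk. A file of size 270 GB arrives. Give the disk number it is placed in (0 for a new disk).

Next-Fit only looks at disk 3, which has 413 GB free.
270 GB fits there.

3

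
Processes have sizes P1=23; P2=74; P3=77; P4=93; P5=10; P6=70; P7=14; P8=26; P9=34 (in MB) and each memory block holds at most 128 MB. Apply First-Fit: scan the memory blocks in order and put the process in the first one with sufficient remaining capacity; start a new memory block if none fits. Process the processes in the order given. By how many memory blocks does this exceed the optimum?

First-Fit: [23,74,10,14] [77,26] [93,34] [70] → 4 memory blocks.
Total size 421 MB; any packing needs at least ⌈421/128⌉ = 4 memory blocks.
So 4 is already optimal.

0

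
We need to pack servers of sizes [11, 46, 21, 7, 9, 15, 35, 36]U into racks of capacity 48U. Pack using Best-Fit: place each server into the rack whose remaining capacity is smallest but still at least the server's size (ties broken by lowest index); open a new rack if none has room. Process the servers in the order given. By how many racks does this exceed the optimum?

Best-Fit: [11,21,7,9] [46] [15] [35] [36] → 5 racks.
Total size 180U; any packing needs at least ⌈180/48⌉ = 4 racks.
An optimal packing achieves that bound: [46] [36,11] [35,9] [21,15,7] → 4 racks.
Excess: 5 − 4 = 1.

1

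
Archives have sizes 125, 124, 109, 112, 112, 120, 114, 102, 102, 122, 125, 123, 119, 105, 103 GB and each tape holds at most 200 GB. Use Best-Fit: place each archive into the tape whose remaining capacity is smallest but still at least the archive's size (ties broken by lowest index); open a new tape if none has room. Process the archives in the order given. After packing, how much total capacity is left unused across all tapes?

tape 1: place 125 GB, 75 GB left
tape 2: place 124 GB, 76 GB left
tape 3: place 109 GB, 91 GB left
tape 4: place 112 GB, 88 GB left
tape 5: place 112 GB, 88 GB left
tape 6: place 120 GB, 80 GB left
tape 7: place 114 GB, 86 GB left
tape 8: place 102 GB, 98 GB left
tape 9: place 102 GB, 98 GB left
tape 10: place 122 GB, 78 GB left
tape 11: place 125 GB, 75 GB left
tape 12: place 123 GB, 77 GB left
tape 13: place 119 GB, 81 GB left
tape 14: place 105 GB, 95 GB left
tape 15: place 103 GB, 97 GB left
15 tapes × 200 GB = 3000 GB; used 1717 GB; unused 1283 GB.

1283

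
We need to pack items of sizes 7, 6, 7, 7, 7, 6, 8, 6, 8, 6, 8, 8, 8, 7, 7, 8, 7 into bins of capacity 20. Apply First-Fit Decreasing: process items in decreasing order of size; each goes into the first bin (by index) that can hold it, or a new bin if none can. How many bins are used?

7 bins

Sorted descending: 8, 8, 8, 8, 8, 8, 7, 7, 7, 7, 7, 7, 7, 6, 6, 6, 6.
Put 8 in bin 1; 12 remain.
Put 8 in bin 1; 4 remain.
Put 8 in bin 2; 12 remain.
Put 8 in bin 2; 4 remain.
Put 8 in bin 3; 12 remain.
Put 8 in bin 3; 4 remain.
Put 7 in bin 4; 13 remain.
Put 7 in bin 4; 6 remain.
Put 7 in bin 5; 13 remain.
Put 7 in bin 5; 6 remain.
Put 7 in bin 6; 13 remain.
Put 7 in bin 6; 6 remain.
Put 7 in bin 7; 13 remain.
Put 6 in bin 4; 0 remain.
Put 6 in bin 5; 0 remain.
Put 6 in bin 6; 0 remain.
Put 6 in bin 7; 7 remain.
Final bins: [8,8] [8,8] [8,8] [7,7,6] [7,7,6] [7,7,6] [7,6].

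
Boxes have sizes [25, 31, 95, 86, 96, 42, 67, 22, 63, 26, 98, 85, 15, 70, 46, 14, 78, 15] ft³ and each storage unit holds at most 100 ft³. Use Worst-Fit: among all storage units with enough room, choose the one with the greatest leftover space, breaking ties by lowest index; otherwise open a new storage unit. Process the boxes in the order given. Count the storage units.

Put 25 ft³ in storage unit 1; 75 ft³ remain.
Put 31 ft³ in storage unit 1; 44 ft³ remain.
Put 95 ft³ in storage unit 2; 5 ft³ remain.
Put 86 ft³ in storage unit 3; 14 ft³ remain.
Put 96 ft³ in storage unit 4; 4 ft³ remain.
Put 42 ft³ in storage unit 1; 2 ft³ remain.
Put 67 ft³ in storage unit 5; 33 ft³ remain.
Put 22 ft³ in storage unit 5; 11 ft³ remain.
Put 63 ft³ in storage unit 6; 37 ft³ remain.
Put 26 ft³ in storage unit 6; 11 ft³ remain.
Put 98 ft³ in storage unit 7; 2 ft³ remain.
Put 85 ft³ in storage unit 8; 15 ft³ remain.
Put 15 ft³ in storage unit 8; 0 ft³ remain.
Put 70 ft³ in storage unit 9; 30 ft³ remain.
Put 46 ft³ in storage unit 10; 54 ft³ remain.
Put 14 ft³ in storage unit 10; 40 ft³ remain.
Put 78 ft³ in storage unit 11; 22 ft³ remain.
Put 15 ft³ in storage unit 10; 25 ft³ remain.
Final storage units: [25,31,42] [95] [86] [96] [67,22] [63,26] [98] [85,15] [70] [46,14,15] [78].

11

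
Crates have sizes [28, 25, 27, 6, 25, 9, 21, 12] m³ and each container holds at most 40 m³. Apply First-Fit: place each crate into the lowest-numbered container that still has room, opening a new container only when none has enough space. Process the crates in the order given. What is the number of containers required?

container 1: place 28 m³, 12 m³ left
container 2: place 25 m³, 15 m³ left
container 3: place 27 m³, 13 m³ left
container 1: place 6 m³, 6 m³ left
container 4: place 25 m³, 15 m³ left
container 2: place 9 m³, 6 m³ left
container 5: place 21 m³, 19 m³ left
container 3: place 12 m³, 1 m³ left
Final containers: [28,6] [25,9] [27,12] [25] [21].

5 containers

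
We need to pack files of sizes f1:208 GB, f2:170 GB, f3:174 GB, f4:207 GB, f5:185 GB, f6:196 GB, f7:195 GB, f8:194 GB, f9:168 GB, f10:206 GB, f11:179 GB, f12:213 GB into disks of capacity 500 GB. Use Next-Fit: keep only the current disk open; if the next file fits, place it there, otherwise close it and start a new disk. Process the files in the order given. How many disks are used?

Put f1 (208 GB) in disk 1; 292 GB remain.
Put f2 (170 GB) in disk 1; 122 GB remain.
Put f3 (174 GB) in disk 2; 326 GB remain.
Put f4 (207 GB) in disk 2; 119 GB remain.
Put f5 (185 GB) in disk 3; 315 GB remain.
Put f6 (196 GB) in disk 3; 119 GB remain.
Put f7 (195 GB) in disk 4; 305 GB remain.
Put f8 (194 GB) in disk 4; 111 GB remain.
Put f9 (168 GB) in disk 5; 332 GB remain.
Put f10 (206 GB) in disk 5; 126 GB remain.
Put f11 (179 GB) in disk 6; 321 GB remain.
Put f12 (213 GB) in disk 6; 108 GB remain.

6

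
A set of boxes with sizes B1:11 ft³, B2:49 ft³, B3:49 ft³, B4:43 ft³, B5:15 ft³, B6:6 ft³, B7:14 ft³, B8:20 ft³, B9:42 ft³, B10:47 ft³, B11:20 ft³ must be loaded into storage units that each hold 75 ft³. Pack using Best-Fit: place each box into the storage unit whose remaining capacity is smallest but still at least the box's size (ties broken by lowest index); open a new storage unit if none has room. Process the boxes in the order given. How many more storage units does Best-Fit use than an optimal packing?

0

Best-Fit: [11,49,15] [49,6,14] [43,20] [42] [47,20] → 5 storage units.
Total size 316 ft³; any packing needs at least ⌈316/75⌉ = 5 storage units.
So 5 is already optimal.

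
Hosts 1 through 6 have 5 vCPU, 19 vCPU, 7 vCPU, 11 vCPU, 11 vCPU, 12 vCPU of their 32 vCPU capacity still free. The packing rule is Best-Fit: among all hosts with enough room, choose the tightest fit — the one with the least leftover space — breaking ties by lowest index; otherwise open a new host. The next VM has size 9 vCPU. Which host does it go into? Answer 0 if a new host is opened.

4

Hosts with room: host 2 (19 vCPU), host 4 (11 vCPU), host 5 (11 vCPU), host 6 (12 vCPU).
Tightest fit is host 4 with 11 vCPU free.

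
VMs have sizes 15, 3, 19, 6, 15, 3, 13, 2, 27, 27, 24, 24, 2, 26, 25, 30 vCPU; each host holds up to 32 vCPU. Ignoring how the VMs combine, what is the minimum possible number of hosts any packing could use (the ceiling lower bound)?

9 hosts

Total size = 15 + 3 + 19 + 6 + 15 + 3 + 13 + 2 + 27 + 27 + 24 + 24 + 2 + 26 + 25 + 30 = 261 vCPU.
⌈261 / 32⌉ = 9.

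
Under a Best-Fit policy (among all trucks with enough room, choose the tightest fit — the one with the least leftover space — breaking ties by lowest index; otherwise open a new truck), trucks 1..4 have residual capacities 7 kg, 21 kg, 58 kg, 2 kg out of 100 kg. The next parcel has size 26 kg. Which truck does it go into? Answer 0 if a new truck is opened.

Trucks with room: truck 3 (58 kg).
Tightest fit is truck 3 with 58 kg free.

3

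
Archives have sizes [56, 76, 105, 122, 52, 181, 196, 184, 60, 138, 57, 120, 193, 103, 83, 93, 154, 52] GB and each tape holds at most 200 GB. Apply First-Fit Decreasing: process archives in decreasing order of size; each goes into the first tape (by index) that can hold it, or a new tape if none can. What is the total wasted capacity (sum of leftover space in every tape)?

Sorted descending: 196, 193, 184, 181, 154, 138, 122, 120, 105, 103, 93, 83, 76, 60, 57, 56, 52, 52.
tape 1: place 196 GB, 4 GB left
tape 2: place 193 GB, 7 GB left
tape 3: place 184 GB, 16 GB left
tape 4: place 181 GB, 19 GB left
tape 5: place 154 GB, 46 GB left
tape 6: place 138 GB, 62 GB left
tape 7: place 122 GB, 78 GB left
tape 8: place 120 GB, 80 GB left
tape 9: place 105 GB, 95 GB left
tape 10: place 103 GB, 97 GB left
tape 9: place 93 GB, 2 GB left
tape 10: place 83 GB, 14 GB left
tape 7: place 76 GB, 2 GB left
tape 6: place 60 GB, 2 GB left
tape 8: place 57 GB, 23 GB left
tape 11: place 56 GB, 144 GB left
tape 11: place 52 GB, 92 GB left
tape 11: place 52 GB, 40 GB left
11 tapes × 200 GB = 2200 GB; used 2025 GB; unused 175 GB.

175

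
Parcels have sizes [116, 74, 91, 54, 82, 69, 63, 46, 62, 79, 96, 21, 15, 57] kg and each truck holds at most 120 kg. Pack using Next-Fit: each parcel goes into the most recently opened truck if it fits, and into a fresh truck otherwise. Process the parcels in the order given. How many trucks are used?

116 kg → truck 1 (remaining 4 kg)
74 kg → truck 2 (remaining 46 kg)
91 kg → truck 3 (remaining 29 kg)
54 kg → truck 4 (remaining 66 kg)
82 kg → truck 5 (remaining 38 kg)
69 kg → truck 6 (remaining 51 kg)
63 kg → truck 7 (remaining 57 kg)
46 kg → truck 7 (remaining 11 kg)
62 kg → truck 8 (remaining 58 kg)
79 kg → truck 9 (remaining 41 kg)
96 kg → truck 10 (remaining 24 kg)
21 kg → truck 10 (remaining 3 kg)
15 kg → truck 11 (remaining 105 kg)
57 kg → truck 11 (remaining 48 kg)
Final trucks: [116] [74] [91] [54] [82] [69] [63,46] [62] [79] [96,21] [15,57].

11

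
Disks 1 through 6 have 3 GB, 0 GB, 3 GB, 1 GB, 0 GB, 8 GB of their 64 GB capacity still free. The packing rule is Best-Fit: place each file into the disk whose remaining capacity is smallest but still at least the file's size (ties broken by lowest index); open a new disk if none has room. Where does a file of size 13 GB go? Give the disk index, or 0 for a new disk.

0

No disk has ≥ 13 GB free, so a new disk is opened.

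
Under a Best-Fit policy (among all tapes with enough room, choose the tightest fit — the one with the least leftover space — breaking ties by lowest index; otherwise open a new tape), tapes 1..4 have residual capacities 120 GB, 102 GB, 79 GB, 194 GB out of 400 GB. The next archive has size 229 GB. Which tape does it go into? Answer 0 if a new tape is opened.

0

No tape has ≥ 229 GB free, so a new tape is opened.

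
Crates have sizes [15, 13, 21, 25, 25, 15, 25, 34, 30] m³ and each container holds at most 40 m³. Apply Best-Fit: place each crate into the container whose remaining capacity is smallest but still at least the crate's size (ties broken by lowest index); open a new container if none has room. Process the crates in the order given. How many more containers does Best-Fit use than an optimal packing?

Best-Fit: [15,13] [21] [25,15] [25] [25] [34] [30] → 7 containers.
Total size 203 m³; any packing needs at least ⌈203/40⌉ = 6 containers.
An optimal packing achieves that bound: [34] [30] [25,15] [25,15] [25,13] [21] → 6 containers.
Excess: 7 − 6 = 1.

1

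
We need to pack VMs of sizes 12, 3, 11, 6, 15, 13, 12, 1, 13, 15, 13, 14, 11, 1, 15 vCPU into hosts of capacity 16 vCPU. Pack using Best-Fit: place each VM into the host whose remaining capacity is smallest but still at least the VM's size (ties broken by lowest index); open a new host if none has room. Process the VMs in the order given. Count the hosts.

host 1: place 12 vCPU, 4 vCPU left
host 1: place 3 vCPU, 1 vCPU left
host 2: place 11 vCPU, 5 vCPU left
host 3: place 6 vCPU, 10 vCPU left
host 4: place 15 vCPU, 1 vCPU left
host 5: place 13 vCPU, 3 vCPU left
host 6: place 12 vCPU, 4 vCPU left
host 1: place 1 vCPU, 0 vCPU left
host 7: place 13 vCPU, 3 vCPU left
host 8: place 15 vCPU, 1 vCPU left
host 9: place 13 vCPU, 3 vCPU left
host 10: place 14 vCPU, 2 vCPU left
host 11: place 11 vCPU, 5 vCPU left
host 4: place 1 vCPU, 0 vCPU left
host 12: place 15 vCPU, 1 vCPU left

12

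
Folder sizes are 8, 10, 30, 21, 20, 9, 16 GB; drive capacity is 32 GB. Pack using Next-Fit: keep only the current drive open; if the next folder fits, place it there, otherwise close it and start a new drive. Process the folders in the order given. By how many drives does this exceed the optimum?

Next-Fit: [8,10] [30] [21] [20,9] [16] → 5 drives.
Total size 114 GB; any packing needs at least ⌈114/32⌉ = 4 drives.
An optimal packing achieves that bound: [30] [21,10] [20,9] [16,8] → 4 drives.
Excess: 5 − 4 = 1.

1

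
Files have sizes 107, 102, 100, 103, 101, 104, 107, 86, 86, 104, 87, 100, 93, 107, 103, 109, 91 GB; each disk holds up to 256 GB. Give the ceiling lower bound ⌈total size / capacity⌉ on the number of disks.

7

Total size = 107 + 102 + 100 + 103 + 101 + 104 + 107 + 86 + 86 + 104 + 87 + 100 + 93 + 107 + 103 + 109 + 91 = 1690 GB.
⌈1690 / 256⌉ = 7.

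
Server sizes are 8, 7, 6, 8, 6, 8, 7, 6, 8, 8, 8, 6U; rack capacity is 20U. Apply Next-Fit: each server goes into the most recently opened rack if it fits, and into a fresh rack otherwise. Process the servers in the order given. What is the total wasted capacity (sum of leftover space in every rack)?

34

8U → rack 1 (remaining 12U)
7U → rack 1 (remaining 5U)
6U → rack 2 (remaining 14U)
8U → rack 2 (remaining 6U)
6U → rack 2 (remaining 0U)
8U → rack 3 (remaining 12U)
7U → rack 3 (remaining 5U)
6U → rack 4 (remaining 14U)
8U → rack 4 (remaining 6U)
8U → rack 5 (remaining 12U)
8U → rack 5 (remaining 4U)
6U → rack 6 (remaining 14U)
6 racks × 20U = 120U; used 86U; unused 34U.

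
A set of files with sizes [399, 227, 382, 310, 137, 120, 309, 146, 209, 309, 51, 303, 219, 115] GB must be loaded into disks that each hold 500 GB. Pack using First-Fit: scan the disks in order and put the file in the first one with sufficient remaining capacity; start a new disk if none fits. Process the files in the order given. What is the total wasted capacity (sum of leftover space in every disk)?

399 GB → disk 1 (remaining 101 GB)
227 GB → disk 2 (remaining 273 GB)
382 GB → disk 3 (remaining 118 GB)
310 GB → disk 4 (remaining 190 GB)
137 GB → disk 2 (remaining 136 GB)
120 GB → disk 2 (remaining 16 GB)
309 GB → disk 5 (remaining 191 GB)
146 GB → disk 4 (remaining 44 GB)
209 GB → disk 6 (remaining 291 GB)
309 GB → disk 7 (remaining 191 GB)
51 GB → disk 1 (remaining 50 GB)
303 GB → disk 8 (remaining 197 GB)
219 GB → disk 6 (remaining 72 GB)
115 GB → disk 3 (remaining 3 GB)
8 disks × 500 GB = 4000 GB; used 3236 GB; unused 764 GB.

764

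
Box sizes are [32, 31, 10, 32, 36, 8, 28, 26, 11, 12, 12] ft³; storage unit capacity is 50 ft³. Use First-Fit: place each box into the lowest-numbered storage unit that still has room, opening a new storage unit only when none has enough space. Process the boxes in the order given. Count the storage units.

6

32 ft³ → storage unit 1 (remaining 18 ft³)
31 ft³ → storage unit 2 (remaining 19 ft³)
10 ft³ → storage unit 1 (remaining 8 ft³)
32 ft³ → storage unit 3 (remaining 18 ft³)
36 ft³ → storage unit 4 (remaining 14 ft³)
8 ft³ → storage unit 1 (remaining 0 ft³)
28 ft³ → storage unit 5 (remaining 22 ft³)
26 ft³ → storage unit 6 (remaining 24 ft³)
11 ft³ → storage unit 2 (remaining 8 ft³)
12 ft³ → storage unit 3 (remaining 6 ft³)
12 ft³ → storage unit 4 (remaining 2 ft³)
Final storage units: [32,10,8] [31,11] [32,12] [36,12] [28] [26].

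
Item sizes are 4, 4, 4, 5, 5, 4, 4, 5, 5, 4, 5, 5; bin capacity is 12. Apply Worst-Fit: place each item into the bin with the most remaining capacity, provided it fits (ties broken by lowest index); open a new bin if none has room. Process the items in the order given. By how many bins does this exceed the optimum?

0

Worst-Fit: [4,4,4] [5,5] [4,4,4] [5,5] [5,5] → 5 bins.
Total size 54; any packing needs at least ⌈54/12⌉ = 5 bins.
So 5 is already optimal.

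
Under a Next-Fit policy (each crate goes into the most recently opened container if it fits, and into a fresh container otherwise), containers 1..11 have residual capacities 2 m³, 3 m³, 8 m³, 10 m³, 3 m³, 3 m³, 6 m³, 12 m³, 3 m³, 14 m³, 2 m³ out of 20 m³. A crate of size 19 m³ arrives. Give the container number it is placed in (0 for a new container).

Next-Fit only looks at container 11, which has 2 m³ free.
19 m³ does not fit, so a new container is opened.

0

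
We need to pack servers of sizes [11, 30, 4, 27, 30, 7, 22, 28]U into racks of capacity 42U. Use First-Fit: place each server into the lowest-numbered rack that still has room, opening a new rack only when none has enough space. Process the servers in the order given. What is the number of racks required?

5 racks

Put 11U in rack 1; 31U remain.
Put 30U in rack 1; 1U remain.
Put 4U in rack 2; 38U remain.
Put 27U in rack 2; 11U remain.
Put 30U in rack 3; 12U remain.
Put 7U in rack 2; 4U remain.
Put 22U in rack 4; 20U remain.
Put 28U in rack 5; 14U remain.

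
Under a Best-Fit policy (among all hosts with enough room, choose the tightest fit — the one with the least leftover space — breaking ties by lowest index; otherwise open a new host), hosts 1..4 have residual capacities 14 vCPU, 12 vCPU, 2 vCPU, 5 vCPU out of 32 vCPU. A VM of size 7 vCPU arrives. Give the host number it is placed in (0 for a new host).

Hosts with room: host 1 (14 vCPU), host 2 (12 vCPU).
Tightest fit is host 2 with 12 vCPU free.

2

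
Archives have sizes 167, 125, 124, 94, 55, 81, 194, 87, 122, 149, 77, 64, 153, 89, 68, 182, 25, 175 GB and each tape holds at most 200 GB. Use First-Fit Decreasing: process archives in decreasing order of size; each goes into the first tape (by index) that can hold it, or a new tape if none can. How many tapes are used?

Sorted descending: 194, 182, 175, 167, 153, 149, 125, 124, 122, 94, 89, 87, 81, 77, 68, 64, 55, 25.
tape 1: place 194 GB, 6 GB left
tape 2: place 182 GB, 18 GB left
tape 3: place 175 GB, 25 GB left
tape 4: place 167 GB, 33 GB left
tape 5: place 153 GB, 47 GB left
tape 6: place 149 GB, 51 GB left
tape 7: place 125 GB, 75 GB left
tape 8: place 124 GB, 76 GB left
tape 9: place 122 GB, 78 GB left
tape 10: place 94 GB, 106 GB left
tape 10: place 89 GB, 17 GB left
tape 11: place 87 GB, 113 GB left
tape 11: place 81 GB, 32 GB left
tape 9: place 77 GB, 1 GB left
tape 7: place 68 GB, 7 GB left
tape 8: place 64 GB, 12 GB left
tape 12: place 55 GB, 145 GB left
tape 3: place 25 GB, 0 GB left

12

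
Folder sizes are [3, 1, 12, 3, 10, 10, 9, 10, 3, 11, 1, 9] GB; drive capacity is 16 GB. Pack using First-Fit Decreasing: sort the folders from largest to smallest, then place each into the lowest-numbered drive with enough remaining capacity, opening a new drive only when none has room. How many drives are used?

7

Sorted descending: 12, 11, 10, 10, 10, 9, 9, 3, 3, 3, 1, 1.
Put 12 GB in drive 1; 4 GB remain.
Put 11 GB in drive 2; 5 GB remain.
Put 10 GB in drive 3; 6 GB remain.
Put 10 GB in drive 4; 6 GB remain.
Put 10 GB in drive 5; 6 GB remain.
Put 9 GB in drive 6; 7 GB remain.
Put 9 GB in drive 7; 7 GB remain.
Put 3 GB in drive 1; 1 GB remain.
Put 3 GB in drive 2; 2 GB remain.
Put 3 GB in drive 3; 3 GB remain.
Put 1 GB in drive 1; 0 GB remain.
Put 1 GB in drive 2; 1 GB remain.
Final drives: [12,3,1] [11,3,1] [10,3] [10] [10] [9] [9].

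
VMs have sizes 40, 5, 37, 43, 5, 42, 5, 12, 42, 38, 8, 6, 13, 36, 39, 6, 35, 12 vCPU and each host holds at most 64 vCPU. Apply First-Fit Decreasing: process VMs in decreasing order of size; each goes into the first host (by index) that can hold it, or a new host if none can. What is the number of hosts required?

Sorted descending: 43, 42, 42, 40, 39, 38, 37, 36, 35, 13, 12, 12, 8, 6, 6, 5, 5, 5.
43 vCPU → host 1 (remaining 21 vCPU)
42 vCPU → host 2 (remaining 22 vCPU)
42 vCPU → host 3 (remaining 22 vCPU)
40 vCPU → host 4 (remaining 24 vCPU)
39 vCPU → host 5 (remaining 25 vCPU)
38 vCPU → host 6 (remaining 26 vCPU)
37 vCPU → host 7 (remaining 27 vCPU)
36 vCPU → host 8 (remaining 28 vCPU)
35 vCPU → host 9 (remaining 29 vCPU)
13 vCPU → host 1 (remaining 8 vCPU)
12 vCPU → host 2 (remaining 10 vCPU)
12 vCPU → host 3 (remaining 10 vCPU)
8 vCPU → host 1 (remaining 0 vCPU)
6 vCPU → host 2 (remaining 4 vCPU)
6 vCPU → host 3 (remaining 4 vCPU)
5 vCPU → host 4 (remaining 19 vCPU)
5 vCPU → host 4 (remaining 14 vCPU)
5 vCPU → host 4 (remaining 9 vCPU)

9 hosts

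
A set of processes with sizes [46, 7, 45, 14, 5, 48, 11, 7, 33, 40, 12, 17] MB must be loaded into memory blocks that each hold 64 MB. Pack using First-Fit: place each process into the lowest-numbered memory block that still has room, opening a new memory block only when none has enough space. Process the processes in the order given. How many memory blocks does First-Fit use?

5

memory block 1: place 46 MB, 18 MB left
memory block 1: place 7 MB, 11 MB left
memory block 2: place 45 MB, 19 MB left
memory block 2: place 14 MB, 5 MB left
memory block 1: place 5 MB, 6 MB left
memory block 3: place 48 MB, 16 MB left
memory block 3: place 11 MB, 5 MB left
memory block 4: place 7 MB, 57 MB left
memory block 4: place 33 MB, 24 MB left
memory block 5: place 40 MB, 24 MB left
memory block 4: place 12 MB, 12 MB left
memory block 5: place 17 MB, 7 MB left
Final memory blocks: [46,7,5] [45,14] [48,11] [7,33,12] [40,17].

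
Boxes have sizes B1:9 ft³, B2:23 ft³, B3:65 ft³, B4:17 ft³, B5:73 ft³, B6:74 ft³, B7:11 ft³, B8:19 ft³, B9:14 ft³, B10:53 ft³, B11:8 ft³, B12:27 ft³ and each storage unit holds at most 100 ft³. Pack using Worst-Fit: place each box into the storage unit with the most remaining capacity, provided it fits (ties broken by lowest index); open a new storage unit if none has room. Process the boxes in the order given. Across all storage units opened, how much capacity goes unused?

B1 (9 ft³) → storage unit 1 (remaining 91 ft³)
B2 (23 ft³) → storage unit 1 (remaining 68 ft³)
B3 (65 ft³) → storage unit 1 (remaining 3 ft³)
B4 (17 ft³) → storage unit 2 (remaining 83 ft³)
B5 (73 ft³) → storage unit 2 (remaining 10 ft³)
B6 (74 ft³) → storage unit 3 (remaining 26 ft³)
B7 (11 ft³) → storage unit 3 (remaining 15 ft³)
B8 (19 ft³) → storage unit 4 (remaining 81 ft³)
B9 (14 ft³) → storage unit 4 (remaining 67 ft³)
B10 (53 ft³) → storage unit 4 (remaining 14 ft³)
B11 (8 ft³) → storage unit 3 (remaining 7 ft³)
B12 (27 ft³) → storage unit 5 (remaining 73 ft³)
5 storage units × 100 ft³ = 500 ft³; used 393 ft³; unused 107 ft³.

107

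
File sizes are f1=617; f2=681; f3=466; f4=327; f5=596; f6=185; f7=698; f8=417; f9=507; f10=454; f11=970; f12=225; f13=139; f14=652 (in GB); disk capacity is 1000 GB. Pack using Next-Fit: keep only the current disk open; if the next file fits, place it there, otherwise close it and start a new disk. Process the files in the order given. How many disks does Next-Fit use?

10

Put f1 (617 GB) in disk 1; 383 GB remain.
Put f2 (681 GB) in disk 2; 319 GB remain.
Put f3 (466 GB) in disk 3; 534 GB remain.
Put f4 (327 GB) in disk 3; 207 GB remain.
Put f5 (596 GB) in disk 4; 404 GB remain.
Put f6 (185 GB) in disk 4; 219 GB remain.
Put f7 (698 GB) in disk 5; 302 GB remain.
Put f8 (417 GB) in disk 6; 583 GB remain.
Put f9 (507 GB) in disk 6; 76 GB remain.
Put f10 (454 GB) in disk 7; 546 GB remain.
Put f11 (970 GB) in disk 8; 30 GB remain.
Put f12 (225 GB) in disk 9; 775 GB remain.
Put f13 (139 GB) in disk 9; 636 GB remain.
Put f14 (652 GB) in disk 10; 348 GB remain.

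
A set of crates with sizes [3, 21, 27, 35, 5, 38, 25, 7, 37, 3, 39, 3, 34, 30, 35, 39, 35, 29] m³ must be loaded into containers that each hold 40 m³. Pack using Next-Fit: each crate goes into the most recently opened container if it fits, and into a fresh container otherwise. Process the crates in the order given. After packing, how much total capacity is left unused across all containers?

container 1: place 3 m³, 37 m³ left
container 1: place 21 m³, 16 m³ left
container 2: place 27 m³, 13 m³ left
container 3: place 35 m³, 5 m³ left
container 3: place 5 m³, 0 m³ left
container 4: place 38 m³, 2 m³ left
container 5: place 25 m³, 15 m³ left
container 5: place 7 m³, 8 m³ left
container 6: place 37 m³, 3 m³ left
container 6: place 3 m³, 0 m³ left
container 7: place 39 m³, 1 m³ left
container 8: place 3 m³, 37 m³ left
container 8: place 34 m³, 3 m³ left
container 9: place 30 m³, 10 m³ left
container 10: place 35 m³, 5 m³ left
container 11: place 39 m³, 1 m³ left
container 12: place 35 m³, 5 m³ left
container 13: place 29 m³, 11 m³ left
13 containers × 40 m³ = 520 m³; used 445 m³; unused 75 m³.

75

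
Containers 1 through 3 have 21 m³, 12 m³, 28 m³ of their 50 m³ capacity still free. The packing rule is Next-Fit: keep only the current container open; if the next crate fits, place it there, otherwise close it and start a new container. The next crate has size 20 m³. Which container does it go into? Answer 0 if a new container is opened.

Next-Fit only looks at container 3, which has 28 m³ free.
20 m³ fits there.

3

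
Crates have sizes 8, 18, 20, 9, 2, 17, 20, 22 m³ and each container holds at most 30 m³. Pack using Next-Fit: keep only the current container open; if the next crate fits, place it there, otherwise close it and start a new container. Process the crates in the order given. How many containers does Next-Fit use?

5 containers

container 1: place 8 m³, 22 m³ left
container 1: place 18 m³, 4 m³ left
container 2: place 20 m³, 10 m³ left
container 2: place 9 m³, 1 m³ left
container 3: place 2 m³, 28 m³ left
container 3: place 17 m³, 11 m³ left
container 4: place 20 m³, 10 m³ left
container 5: place 22 m³, 8 m³ left
Final containers: [8,18] [20,9] [2,17] [20] [22].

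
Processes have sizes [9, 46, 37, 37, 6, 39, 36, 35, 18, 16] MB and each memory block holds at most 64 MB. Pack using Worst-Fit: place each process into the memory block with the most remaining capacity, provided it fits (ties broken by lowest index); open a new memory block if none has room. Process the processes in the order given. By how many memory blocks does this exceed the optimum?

0

Worst-Fit: [9,46] [37,6] [37] [39] [36,16] [35,18] → 6 memory blocks.
6 processes exceed 32 MB (half the capacity), and no two of those can share a memory block, so at least 6 memory blocks are needed.
So 6 is already optimal.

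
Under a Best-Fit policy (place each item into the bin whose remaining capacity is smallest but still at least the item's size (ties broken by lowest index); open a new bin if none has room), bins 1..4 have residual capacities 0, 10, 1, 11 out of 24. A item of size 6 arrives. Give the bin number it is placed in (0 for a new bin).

2

Bins with room: bin 2 (10), bin 4 (11).
Tightest fit is bin 2 with 10 free.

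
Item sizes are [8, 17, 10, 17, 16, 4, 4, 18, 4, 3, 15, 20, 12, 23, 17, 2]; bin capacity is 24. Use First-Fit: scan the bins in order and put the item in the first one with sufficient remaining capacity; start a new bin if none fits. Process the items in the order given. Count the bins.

10

bin 1: place 8, 16 left
bin 2: place 17, 7 left
bin 1: place 10, 6 left
bin 3: place 17, 7 left
bin 4: place 16, 8 left
bin 1: place 4, 2 left
bin 2: place 4, 3 left
bin 5: place 18, 6 left
bin 3: place 4, 3 left
bin 2: place 3, 0 left
bin 6: place 15, 9 left
bin 7: place 20, 4 left
bin 8: place 12, 12 left
bin 9: place 23, 1 left
bin 10: place 17, 7 left
bin 1: place 2, 0 left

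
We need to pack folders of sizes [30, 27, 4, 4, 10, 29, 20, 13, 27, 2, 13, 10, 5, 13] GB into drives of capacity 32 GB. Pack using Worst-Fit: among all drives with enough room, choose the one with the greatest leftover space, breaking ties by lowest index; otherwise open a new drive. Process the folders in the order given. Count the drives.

8

30 GB → drive 1 (remaining 2 GB)
27 GB → drive 2 (remaining 5 GB)
4 GB → drive 2 (remaining 1 GB)
4 GB → drive 3 (remaining 28 GB)
10 GB → drive 3 (remaining 18 GB)
29 GB → drive 4 (remaining 3 GB)
20 GB → drive 5 (remaining 12 GB)
13 GB → drive 3 (remaining 5 GB)
27 GB → drive 6 (remaining 5 GB)
2 GB → drive 5 (remaining 10 GB)
13 GB → drive 7 (remaining 19 GB)
10 GB → drive 7 (remaining 9 GB)
5 GB → drive 5 (remaining 5 GB)
13 GB → drive 8 (remaining 19 GB)
Final drives: [30] [27,4] [4,10,13] [29] [20,2,5] [27] [13,10] [13].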